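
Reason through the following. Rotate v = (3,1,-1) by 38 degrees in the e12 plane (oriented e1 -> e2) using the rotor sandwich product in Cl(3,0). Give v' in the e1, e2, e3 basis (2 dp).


Rotor R = cos(19deg) - sin(19deg)*e12
Rotation angle theta = 2 * 19 = 38 degrees in the e12 plane (e1 -> e2).
The component perpendicular to the plane (e3) is invariant: v'_3 = v3 = -1.00
cos(38deg) = 0.7880, sin(38deg) = 0.6157
v'_1 = v1*cos(theta) - v2*sin(theta) = 3*0.7880 - 1*0.6157 = 1.75
v'_2 = v1*sin(theta) + v2*cos(theta) = 3*0.6157 + 1*0.7880 = 2.63
v' = 1.75*e1 + 2.63*e2 - 1.00*e3


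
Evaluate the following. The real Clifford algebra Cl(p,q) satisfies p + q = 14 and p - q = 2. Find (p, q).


We need p + q = 14 and p - q = 2.
Adding: 2p = 14 + 2 = 16, so p = 8.
Then q = 14 - 8 = 6.
(p, q) = (8, 6)


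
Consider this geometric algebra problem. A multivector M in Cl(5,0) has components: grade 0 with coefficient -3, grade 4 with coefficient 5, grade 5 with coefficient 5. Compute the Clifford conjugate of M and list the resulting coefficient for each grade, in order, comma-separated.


Clifford conjugate sign for grade k: (-1)^(k(k+1)/2)
Grade 0: (-1)^(0*1/2) = (-1)^0 = 1, coeff -3 -> -3
Grade 4: (-1)^(4*5/2) = (-1)^10 = 1, coeff 5 -> 5
Grade 5: (-1)^(5*6/2) = (-1)^15 = -1, coeff 5 -> -5
Conjugated coefficients: -3, 5, -5


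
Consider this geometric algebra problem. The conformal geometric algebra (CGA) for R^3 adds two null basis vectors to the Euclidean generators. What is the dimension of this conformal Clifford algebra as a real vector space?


The conformal model of R^3 uses Cl(4,1): the 3 Euclidean generators plus two extra orthogonal generators e+ (e+^2 = +1) and e- (e-^2 = -1), from which the null vectors e0, einf are built.
Number of generators m = 3 + 2 = 5.
dim Cl(p,q) = 2^m = 2^5 = 32


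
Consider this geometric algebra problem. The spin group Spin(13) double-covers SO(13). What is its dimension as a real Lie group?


Spin(n) double-covers SO(n); both have Lie algebra so(n) of dimension n(n-1)/2.
n = 13
n(n-1) = 13 * 12 = 156
dim Spin(13) = 156/2 = 78


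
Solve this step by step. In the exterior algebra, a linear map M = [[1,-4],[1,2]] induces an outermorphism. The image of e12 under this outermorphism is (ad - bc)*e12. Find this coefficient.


The outermorphism of a linear map f sends e1^e2 to f(e1)^f(e2).
f(e1) = 1*e1 + 1*e2
f(e2) = -4*e1 + 2*e2
f(e1) ^ f(e2) = (1*e1 + 1*e2) ^ (-4*e1 + 2*e2)
= 1*2*e12 + 1*(-4)*e21
= (2 - (-4))*e12
= 6*e12
Coefficient = 6


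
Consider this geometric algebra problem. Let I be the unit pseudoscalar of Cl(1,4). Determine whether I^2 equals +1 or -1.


The pseudoscalar I = e1...e_n (product of all n generators) of Cl(p,q) satisfies I^2 = (-1)^(q + n(n-1)/2).
p = 1, q = 4, n = p + q = 5
n(n-1)/2 = 5 * 4 / 2 = 10
Exponent = q + n(n-1)/2 = 4 + 10 = 14
I^2 = (-1)^14 = +1


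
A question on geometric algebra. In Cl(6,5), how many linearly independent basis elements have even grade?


Even subalgebra dimension = 2^(n-1)
n = 6 + 5 = 11
2^(11 - 1) = 2^10 = 1024
Verification: sum of C(11,k) for even k = 1 + 55 + 330 + 462 + 165 + 11 = 1024
Result = 1024


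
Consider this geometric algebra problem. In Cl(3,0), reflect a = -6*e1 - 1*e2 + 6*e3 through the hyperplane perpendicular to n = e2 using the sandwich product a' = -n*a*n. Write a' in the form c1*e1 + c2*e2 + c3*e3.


Reflection formula: a' = -n*a*n, with n = e2 (unit vector, n^2 = 1).
For reflection through hyperplane perp to e2:
The component along e2 flips sign, others stay.
a = (-6, -1, 6)
a' = (-6, 1, 6)
a' = -6*e1 + 1*e2 + 6*e3


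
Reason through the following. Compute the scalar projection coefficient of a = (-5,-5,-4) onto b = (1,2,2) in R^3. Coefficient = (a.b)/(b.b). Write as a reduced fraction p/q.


Projection coefficient = (a . b) / (b . b)
a . b = (-5)*1 + (-5)*2 + (-4)*2
= -5 + (-10) + (-8) = -23
b . b = 1^2 + 2^2 + 2^2
= 1 + 4 + 4 = 9
Coefficient = -23/9
In lowest terms: -23/9


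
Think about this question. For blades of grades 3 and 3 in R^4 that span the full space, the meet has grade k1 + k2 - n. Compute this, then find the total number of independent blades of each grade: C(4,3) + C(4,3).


Meet grade = grade(A) + grade(B) - n
= 3 + 3 - 4 = 2
C(4,3) = 4
C(4,3) = 4
dim_A + dim_B = 4 + 4 = 8


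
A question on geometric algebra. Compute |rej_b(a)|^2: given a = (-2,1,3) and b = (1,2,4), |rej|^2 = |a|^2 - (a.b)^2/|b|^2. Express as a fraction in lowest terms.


|a|^2 = (-2)^2 + 1^2 + 3^2 = 14
|b|^2 = 1^2 + 2^2 + 4^2 = 21
a . b = (-2)*1 + 1*2 + 3*4 = 12
(a.b)^2 = 12^2 = 144
|rej|^2 = 14 - 144/21
= (294 - 144)/21
= 150/21
In lowest terms: 50/7


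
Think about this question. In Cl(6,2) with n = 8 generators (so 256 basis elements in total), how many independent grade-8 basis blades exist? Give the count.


Number of grade-k basis blades in Cl(p,q) with n = p + q is C(n, k).
n = 6 + 2 = 8
C(8, 8) = 8! / (8! * 0!)
= 40320 / (40320 * 1)
= 1


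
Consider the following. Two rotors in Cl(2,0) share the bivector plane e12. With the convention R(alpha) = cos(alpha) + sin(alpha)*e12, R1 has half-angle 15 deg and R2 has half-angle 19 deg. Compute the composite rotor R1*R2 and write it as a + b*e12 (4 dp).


Same-plane rotors commute and their half-angles add:
R1*R2 = cos(a1 + a2) + sin(a1 + a2)*e12.
a1 + a2 = 15 + 19 = 34 deg
cos(34 deg) = 0.8290
sin(34 deg) = 0.5592
R1*R2 = 0.8290 + 0.5592*e12


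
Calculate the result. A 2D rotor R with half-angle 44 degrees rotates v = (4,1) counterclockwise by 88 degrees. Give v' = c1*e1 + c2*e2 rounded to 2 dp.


Rotor R = cos(44deg) - sin(44deg)*e12
Rotation angle theta = 2 * 44 = 88 degrees
v' = R*v*~R rotates v by theta.
cos(88deg) = 0.0349, sin(88deg) = 0.9994
v'_1 = 4*cos(88deg) - 1*sin(88deg)
= 4*0.0349 - 1*0.9994
= -0.86
v'_2 = 4*sin(88deg) + 1*cos(88deg)
= 4*0.9994 + 1*0.0349
= 4.03
v' = -0.86*e1 + 4.03*e2


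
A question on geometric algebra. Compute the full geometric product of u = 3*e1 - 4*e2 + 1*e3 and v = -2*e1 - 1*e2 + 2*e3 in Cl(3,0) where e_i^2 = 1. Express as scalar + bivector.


In Cl(3,0): e_i^2 = 1, e_ie_j = -e_je_i for i != j.
Scalar part = u . v = 3*(-2) + (-4)*(-1) + 1*2
= -6 + 4 + 2 = 0
e12 coeff = 3*(-1) - (-4)*(-2) = -3 - 8 = -11
e13 coeff = 3*2 - 1*(-2) = 6 - (-2) = 8
e23 coeff = (-4)*2 - 1*(-1) = -8 - (-1) = -7
uv = 0 - 11*e12 + 8*e13 - 7*e23


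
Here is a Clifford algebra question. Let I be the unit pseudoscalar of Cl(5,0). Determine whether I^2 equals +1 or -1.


The pseudoscalar I = e1...e_n (product of all n generators) of Cl(p,q) satisfies I^2 = (-1)^(q + n(n-1)/2).
p = 5, q = 0, n = p + q = 5
n(n-1)/2 = 5 * 4 / 2 = 10
Exponent = q + n(n-1)/2 = 0 + 10 = 10
I^2 = (-1)^10 = +1


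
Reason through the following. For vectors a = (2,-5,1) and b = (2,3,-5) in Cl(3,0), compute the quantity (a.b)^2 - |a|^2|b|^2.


a . b = 2*2 + (-5)*3 + 1*(-5)
= 4 + (-15) + (-5) = -16
|a|^2 = 2^2 + (-5)^2 + 1^2 = 30
|b|^2 = 2^2 + 3^2 + (-5)^2 = 38
(a.b)^2 = (-16)^2 = 256
|a|^2 * |b|^2 = 30 * 38 = 1140
Result = 256 - 1140 = -884


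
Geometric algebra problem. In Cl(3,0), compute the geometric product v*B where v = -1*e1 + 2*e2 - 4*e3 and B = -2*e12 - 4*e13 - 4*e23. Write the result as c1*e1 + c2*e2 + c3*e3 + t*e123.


vB has grade-1 (vector) and grade-3 (trivector) parts: vB = (v _| B) + (v ^ B).
Vector part <vB>_1:
  e1: -v2*b12 - v3*b13 = -(2)*(-2) - (-4)*(-4) = -12
  e2: v1*b12 - v3*b23 = (-1)*(-2) - (-4)*(-4) = -14
  e3: v1*b13 + v2*b23 = (-1)*(-4) + (2)*(-4) = -4
Trivector part <vB>_3:
  e123: v1*b23 - v2*b13 + v3*b12 = (-1)*(-4) - (2)*(-4) + (-4)*(-2) = 20
vB = -12*e1 - 14*e2 - 4*e3 + 20*e123


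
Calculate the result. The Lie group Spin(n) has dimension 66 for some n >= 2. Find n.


dim Spin(n) = dim so(n) = n(n-1)/2.
Solve n(n-1)/2 = 66, i.e. n^2 - n - 132 = 0.
Discriminant = 1 + 8*66 = 529
n = (1 + sqrt(529))/2 = (1 + 23)/2 = 12


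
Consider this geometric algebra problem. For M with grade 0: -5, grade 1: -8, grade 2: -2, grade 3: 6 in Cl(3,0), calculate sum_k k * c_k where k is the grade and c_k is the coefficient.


Grade-weighted sum = sum of grade_k * coefficient_k
0*(-5) = 0
1*(-8) = -8
2*(-2) = -4
3*6 = 18
Total = 0 + (-8) + (-4) + 18 = 6


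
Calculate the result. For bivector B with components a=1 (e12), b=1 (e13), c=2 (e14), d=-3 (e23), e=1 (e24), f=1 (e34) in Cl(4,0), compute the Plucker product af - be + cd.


Plucker relation: af - be + cd
a*f = 1*1 = 1
b*e = 1*1 = 1
c*d = 2*(-3) = -6
af - be + cd = 1 - 1 + (-6)
= -6


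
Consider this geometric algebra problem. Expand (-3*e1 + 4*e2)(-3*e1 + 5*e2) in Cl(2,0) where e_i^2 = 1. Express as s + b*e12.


Expand: (-3*e1 + 4*e2)(-3*e1 + 5*e2)
= (-3)*(-3)*e1e1 + (-3)*5*e1e2 + 4*(-3)*e2e1 + 4*5*e2e2
Using e1^2 = e2^2 = 1, e2e1 = -e1e2:
Scalar part s = (-3)*(-3) + 4*5 = 9 + 20 = 29
Bivector part b = (-3)*5 - 4*(-3) = -15 - (-12) = -3
uv = 29 - 3*e12


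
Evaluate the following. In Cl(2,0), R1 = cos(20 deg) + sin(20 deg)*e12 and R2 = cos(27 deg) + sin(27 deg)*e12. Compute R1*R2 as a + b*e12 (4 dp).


Same-plane rotors commute and their half-angles add:
R1*R2 = cos(a1 + a2) + sin(a1 + a2)*e12.
a1 + a2 = 20 + 27 = 47 deg
cos(47 deg) = 0.6820
sin(47 deg) = 0.7314
R1*R2 = 0.6820 + 0.7314*e12


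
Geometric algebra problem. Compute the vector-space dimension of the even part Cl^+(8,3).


Even subalgebra dimension = 2^(n-1)
n = 8 + 3 = 11
2^(11 - 1) = 2^10 = 1024
Verification: sum of C(11,k) for even k = 1 + 55 + 330 + 462 + 165 + 11 = 1024
Result = 1024


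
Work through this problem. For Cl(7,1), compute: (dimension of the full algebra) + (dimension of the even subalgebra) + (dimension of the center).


n = 7 + 1 = 8
Total dim = 2^8 = 256
Even subalgebra dim = 2^7 = 128
n is even, so center dim = 1
Sum = 256 + 128 + 1 = 385


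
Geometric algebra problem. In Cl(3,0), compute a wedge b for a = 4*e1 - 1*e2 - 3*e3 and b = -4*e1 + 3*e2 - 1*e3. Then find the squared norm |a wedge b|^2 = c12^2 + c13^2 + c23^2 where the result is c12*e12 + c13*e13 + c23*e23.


a wedge b = (a1*b2 - a2*b1)*e12 + (a1*b3 - a3*b1)*e13 + (a2*b3 - a3*b2)*e23
e12 coeff: 4*3 - (-1)*(-4) = 12 - 4 = 8
e13 coeff: 4*(-1) - (-3)*(-4) = -4 - 12 = -16
e23 coeff: (-1)*(-1) - (-3)*3 = 1 - (-9) = 10
|a wedge b|^2 = 8^2 + (-16)^2 + 10^2
= 64 + 256 + 100
= 420


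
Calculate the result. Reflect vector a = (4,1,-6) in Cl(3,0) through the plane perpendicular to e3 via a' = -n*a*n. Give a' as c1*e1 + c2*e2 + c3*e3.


Reflection formula: a' = -n*a*n, with n = e3 (unit vector, n^2 = 1).
For reflection through hyperplane perp to e3:
The component along e3 flips sign, others stay.
a = (4, 1, -6)
a' = (4, 1, 6)
a' = 4*e1 + 1*e2 + 6*e3


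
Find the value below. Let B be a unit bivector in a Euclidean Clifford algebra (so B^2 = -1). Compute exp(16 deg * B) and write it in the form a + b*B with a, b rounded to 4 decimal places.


For a unit bivector B with B^2 = -1, the exponential series gives
e^(theta*B) = cos(theta) + sin(theta)*B (the GA analogue of Euler's formula).
theta = 16 degrees = 0.279253 rad
cos(16 deg) = 0.9613
sin(16 deg) = 0.2756
exp(theta*B) = 0.9613 + 0.2756*B


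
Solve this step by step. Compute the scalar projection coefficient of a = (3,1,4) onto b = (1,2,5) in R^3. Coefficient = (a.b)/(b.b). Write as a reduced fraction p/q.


Projection coefficient = (a . b) / (b . b)
a . b = 3*1 + 1*2 + 4*5
= 3 + 2 + 20 = 25
b . b = 1^2 + 2^2 + 5^2
= 1 + 4 + 25 = 30
Coefficient = 25/30
In lowest terms: 5/6


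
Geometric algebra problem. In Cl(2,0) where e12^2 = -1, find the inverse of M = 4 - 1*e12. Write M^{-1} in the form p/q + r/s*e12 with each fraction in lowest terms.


M = 4 - 1*e12, where e12^2 = -1.
Since M commutes with its reverse ~M = a - b*e12, M * ~M = a^2 - b^2*e12^2 = a^2 + b^2.
So M^{-1} = ~M / (a^2 + b^2) = (a - b*e12)/(a^2 + b^2).
a^2 + b^2 = 16 + 1 = 17
Scalar part = 4/17 = 4/17
Bivector coeff = 1/17 = 1/17
M^{-1} = 4/17 + 1/17*e12


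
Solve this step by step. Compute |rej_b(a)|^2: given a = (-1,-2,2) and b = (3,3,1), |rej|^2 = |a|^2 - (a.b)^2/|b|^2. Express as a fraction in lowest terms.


|a|^2 = (-1)^2 + (-2)^2 + 2^2 = 9
|b|^2 = 3^2 + 3^2 + 1^2 = 19
a . b = (-1)*3 + (-2)*3 + 2*1 = -7
(a.b)^2 = (-7)^2 = 49
|rej|^2 = 9 - 49/19
= (171 - 49)/19
= 122/19
In lowest terms: 122/19


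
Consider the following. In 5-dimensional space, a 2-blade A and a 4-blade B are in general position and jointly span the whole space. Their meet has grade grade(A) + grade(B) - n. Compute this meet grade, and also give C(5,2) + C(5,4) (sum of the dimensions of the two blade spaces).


Meet grade = grade(A) + grade(B) - n
= 2 + 4 - 5 = 1
C(5,2) = 10
C(5,4) = 5
dim_A + dim_B = 10 + 5 = 15


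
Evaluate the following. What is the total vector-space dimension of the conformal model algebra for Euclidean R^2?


The conformal model of R^2 uses Cl(3,1): the 2 Euclidean generators plus two extra orthogonal generators e+ (e+^2 = +1) and e- (e-^2 = -1), from which the null vectors e0, einf are built.
Number of generators m = 2 + 2 = 4.
dim Cl(p,q) = 2^m = 2^4 = 16


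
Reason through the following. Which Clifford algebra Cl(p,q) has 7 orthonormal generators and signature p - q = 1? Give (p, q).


We need p + q = 7 and p - q = 1.
Adding: 2p = 7 + 1 = 8, so p = 4.
Then q = 7 - 4 = 3.
(p, q) = (4, 3)


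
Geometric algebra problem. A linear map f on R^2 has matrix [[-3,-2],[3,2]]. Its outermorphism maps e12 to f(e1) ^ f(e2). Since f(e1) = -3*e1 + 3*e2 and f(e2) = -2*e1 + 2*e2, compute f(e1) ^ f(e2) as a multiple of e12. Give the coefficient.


The outermorphism of a linear map f sends e1^e2 to f(e1)^f(e2).
f(e1) = -3*e1 + 3*e2
f(e2) = -2*e1 + 2*e2
f(e1) ^ f(e2) = (-3*e1 + 3*e2) ^ (-2*e1 + 2*e2)
= (-3)*2*e12 + 3*(-2)*e21
= (-6 - (-6))*e12
= 0*e12
Coefficient = 0


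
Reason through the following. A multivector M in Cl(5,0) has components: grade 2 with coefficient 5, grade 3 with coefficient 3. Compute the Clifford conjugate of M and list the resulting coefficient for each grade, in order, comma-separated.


Clifford conjugate sign for grade k: (-1)^(k(k+1)/2)
Grade 2: (-1)^(2*3/2) = (-1)^3 = -1, coeff 5 -> -5
Grade 3: (-1)^(3*4/2) = (-1)^6 = 1, coeff 3 -> 3
Conjugated coefficients: -5, 3


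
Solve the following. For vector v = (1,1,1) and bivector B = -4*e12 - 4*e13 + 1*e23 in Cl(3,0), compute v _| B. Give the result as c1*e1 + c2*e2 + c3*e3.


Left contraction v _| B = <vB>_1 (grade-1 part of the geometric product vB).
Using e1_|e12 = e2, e2_|e12 = -e1, e1_|e13 = e3, e3_|e13 = -e1, e2_|e23 = e3, e3_|e23 = -e2:
e1 coeff: -v2*b12 - v3*b13 = -(1)*(-4) - (1)*(-4) = 8
e2 coeff: v1*b12 - v3*b23 = (1)*(-4) - (1)*(1) = -5
e3 coeff: v1*b13 + v2*b23 = (1)*(-4) + (1)*(1) = -3
v _| B = 8*e1 - 5*e2 - 3*e3


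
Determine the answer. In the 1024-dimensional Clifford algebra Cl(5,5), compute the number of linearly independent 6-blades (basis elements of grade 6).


Number of grade-k basis blades in Cl(p,q) with n = p + q is C(n, k).
n = 5 + 5 = 10
C(10, 6) = 10! / (6! * 4!)
= 3628800 / (720 * 24)
= 210


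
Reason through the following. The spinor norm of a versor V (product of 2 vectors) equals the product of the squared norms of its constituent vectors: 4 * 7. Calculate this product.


Spinor norm N(V) = |v1|^2 * |v2|^2 * ... * |v2|^2
= 4 * 7
Running product: 4, 28
N(V) = 28


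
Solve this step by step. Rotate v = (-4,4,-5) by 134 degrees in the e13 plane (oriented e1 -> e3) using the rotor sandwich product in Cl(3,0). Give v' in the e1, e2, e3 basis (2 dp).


Rotor R = cos(67deg) - sin(67deg)*e13
Rotation angle theta = 2 * 67 = 134 degrees in the e13 plane (e1 -> e3).
The component perpendicular to the plane (e2) is invariant: v'_2 = v2 = 4.00
cos(134deg) = -0.6947, sin(134deg) = 0.7193
v'_1 = v1*cos(theta) - v3*sin(theta) = -4*(-0.6947) - (-5)*0.7193 = 6.38
v'_3 = v1*sin(theta) + v3*cos(theta) = -4*0.7193 + (-5)*(-0.6947) = 0.60
v' = 6.38*e1 + 4.00*e2 + 0.60*e3


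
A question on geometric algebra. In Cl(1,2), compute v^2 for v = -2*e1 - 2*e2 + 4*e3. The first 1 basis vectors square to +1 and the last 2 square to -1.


v^2 = sum of c_i^2 * e_i^2
Positive signature terms (e_i^2 = +1): (-2)^2 = 4
Negative signature terms (e_j^2 = -1): (-2)^2 + 4^2 = 20
v^2 = 4 - 20 = -16


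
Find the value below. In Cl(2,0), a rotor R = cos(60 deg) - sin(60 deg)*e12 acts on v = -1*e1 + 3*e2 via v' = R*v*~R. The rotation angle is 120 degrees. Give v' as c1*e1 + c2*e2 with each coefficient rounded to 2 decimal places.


Rotor R = cos(60deg) - sin(60deg)*e12
Rotation angle theta = 2 * 60 = 120 degrees
v' = R*v*~R rotates v by theta.
cos(120deg) = -0.5000, sin(120deg) = 0.8660
v'_1 = -1*cos(120deg) - 3*sin(120deg)
= -1*(-0.5000) - 3*0.8660
= -2.10
v'_2 = -1*sin(120deg) + 3*cos(120deg)
= -1*0.8660 + 3*(-0.5000)
= -2.37
v' = -2.10*e1 - 2.37*e2


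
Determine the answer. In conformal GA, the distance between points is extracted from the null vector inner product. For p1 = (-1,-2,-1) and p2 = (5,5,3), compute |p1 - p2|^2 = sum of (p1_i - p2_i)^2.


p1 - p2 = (-6, -7, -4)
|p1 - p2|^2 = (-6)^2 + (-7)^2 + (-4)^2
= 36 + 49 + 16
= 101


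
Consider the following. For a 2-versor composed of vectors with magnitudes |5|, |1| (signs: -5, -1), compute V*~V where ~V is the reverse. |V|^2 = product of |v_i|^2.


Each vector v_i has |v_i|^2 = s_i^2
Squared scales: (-5)^2 = 25, (-1)^2 = 1
|V|^2 = 25 * 1
= 25


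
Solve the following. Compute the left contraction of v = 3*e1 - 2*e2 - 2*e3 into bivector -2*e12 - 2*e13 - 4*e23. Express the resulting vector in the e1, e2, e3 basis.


Left contraction v _| B = <vB>_1 (grade-1 part of the geometric product vB).
Using e1_|e12 = e2, e2_|e12 = -e1, e1_|e13 = e3, e3_|e13 = -e1, e2_|e23 = e3, e3_|e23 = -e2:
e1 coeff: -v2*b12 - v3*b13 = -(-2)*(-2) - (-2)*(-2) = -8
e2 coeff: v1*b12 - v3*b23 = (3)*(-2) - (-2)*(-4) = -14
e3 coeff: v1*b13 + v2*b23 = (3)*(-2) + (-2)*(-4) = 2
v _| B = -8*e1 - 14*e2 + 2*e3


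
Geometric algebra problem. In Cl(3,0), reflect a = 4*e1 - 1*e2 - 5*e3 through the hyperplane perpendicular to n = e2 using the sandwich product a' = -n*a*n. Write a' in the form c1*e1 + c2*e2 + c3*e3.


Reflection formula: a' = -n*a*n, with n = e2 (unit vector, n^2 = 1).
For reflection through hyperplane perp to e2:
The component along e2 flips sign, others stay.
a = (4, -1, -5)
a' = (4, 1, -5)
a' = 4*e1 + 1*e2 - 5*e3


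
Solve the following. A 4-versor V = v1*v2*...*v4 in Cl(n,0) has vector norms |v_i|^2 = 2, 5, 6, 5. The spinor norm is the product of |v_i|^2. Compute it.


Spinor norm N(V) = |v1|^2 * |v2|^2 * ... * |v4|^2
= 2 * 5 * 6 * 5
Running product: 2, 10, 60, 300
N(V) = 300


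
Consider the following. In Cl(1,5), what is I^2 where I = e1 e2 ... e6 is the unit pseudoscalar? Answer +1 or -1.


The pseudoscalar I = e1...e_n (product of all n generators) of Cl(p,q) satisfies I^2 = (-1)^(q + n(n-1)/2).
p = 1, q = 5, n = p + q = 6
n(n-1)/2 = 6 * 5 / 2 = 15
Exponent = q + n(n-1)/2 = 5 + 15 = 20
I^2 = (-1)^20 = +1


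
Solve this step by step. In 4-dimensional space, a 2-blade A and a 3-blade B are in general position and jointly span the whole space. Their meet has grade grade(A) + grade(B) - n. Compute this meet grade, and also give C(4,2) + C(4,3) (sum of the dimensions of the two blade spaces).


Meet grade = grade(A) + grade(B) - n
= 2 + 3 - 4 = 1
C(4,2) = 6
C(4,3) = 4
dim_A + dim_B = 6 + 4 = 10


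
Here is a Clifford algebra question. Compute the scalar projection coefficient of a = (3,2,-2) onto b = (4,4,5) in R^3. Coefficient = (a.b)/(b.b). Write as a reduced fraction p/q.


Projection coefficient = (a . b) / (b . b)
a . b = 3*4 + 2*4 + (-2)*5
= 12 + 8 + (-10) = 10
b . b = 4^2 + 4^2 + 5^2
= 16 + 16 + 25 = 57
Coefficient = 10/57
In lowest terms: 10/57


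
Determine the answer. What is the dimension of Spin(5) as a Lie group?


Spin(n) double-covers SO(n); both have Lie algebra so(n) of dimension n(n-1)/2.
n = 5
n(n-1) = 5 * 4 = 20
dim Spin(5) = 20/2 = 10


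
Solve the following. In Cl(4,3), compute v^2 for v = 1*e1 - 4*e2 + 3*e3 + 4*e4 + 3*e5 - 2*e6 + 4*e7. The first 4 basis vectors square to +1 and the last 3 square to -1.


v^2 = sum of c_i^2 * e_i^2
Positive signature terms (e_i^2 = +1): 1^2 + (-4)^2 + 3^2 + 4^2 = 42
Negative signature terms (e_j^2 = -1): 3^2 + (-2)^2 + 4^2 = 29
v^2 = 42 - 29 = 13


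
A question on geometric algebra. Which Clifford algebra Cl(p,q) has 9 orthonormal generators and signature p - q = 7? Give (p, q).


We need p + q = 9 and p - q = 7.
Adding: 2p = 9 + 7 = 16, so p = 8.
Then q = 9 - 8 = 1.
(p, q) = (8, 1)


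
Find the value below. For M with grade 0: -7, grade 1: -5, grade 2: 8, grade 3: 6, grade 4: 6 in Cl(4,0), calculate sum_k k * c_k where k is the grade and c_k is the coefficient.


Grade-weighted sum = sum of grade_k * coefficient_k
0*(-7) = 0
1*(-5) = -5
2*8 = 16
3*6 = 18
4*6 = 24
Total = 0 + (-5) + 16 + 18 + 24 = 53


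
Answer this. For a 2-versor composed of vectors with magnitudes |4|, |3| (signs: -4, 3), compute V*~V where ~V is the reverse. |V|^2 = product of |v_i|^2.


Each vector v_i has |v_i|^2 = s_i^2
Squared scales: (-4)^2 = 16, 3^2 = 9
|V|^2 = 16 * 9
= 144


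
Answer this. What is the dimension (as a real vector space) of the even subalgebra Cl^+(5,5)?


Even subalgebra dimension = 2^(n-1)
n = 5 + 5 = 10
2^(10 - 1) = 2^9 = 512
Verification: sum of C(10,k) for even k = 1 + 45 + 210 + 210 + 45 + 1 = 512
Result = 512


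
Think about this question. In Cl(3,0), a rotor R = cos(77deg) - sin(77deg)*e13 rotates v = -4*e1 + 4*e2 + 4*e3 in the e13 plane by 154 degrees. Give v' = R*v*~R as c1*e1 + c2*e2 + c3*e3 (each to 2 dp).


Rotor R = cos(77deg) - sin(77deg)*e13
Rotation angle theta = 2 * 77 = 154 degrees in the e13 plane (e1 -> e3).
The component perpendicular to the plane (e2) is invariant: v'_2 = v2 = 4.00
cos(154deg) = -0.8988, sin(154deg) = 0.4384
v'_1 = v1*cos(theta) - v3*sin(theta) = -4*(-0.8988) - 4*0.4384 = 1.84
v'_3 = v1*sin(theta) + v3*cos(theta) = -4*0.4384 + 4*(-0.8988) = -5.35
v' = 1.84*e1 + 4.00*e2 - 5.35*e3


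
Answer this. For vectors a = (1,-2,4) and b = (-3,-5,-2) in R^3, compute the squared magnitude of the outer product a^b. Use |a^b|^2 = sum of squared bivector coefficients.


a wedge b = (a1*b2 - a2*b1)*e12 + (a1*b3 - a3*b1)*e13 + (a2*b3 - a3*b2)*e23
e12 coeff: 1*(-5) - (-2)*(-3) = -5 - 6 = -11
e13 coeff: 1*(-2) - 4*(-3) = -2 - (-12) = 10
e23 coeff: (-2)*(-2) - 4*(-5) = 4 - (-20) = 24
|a wedge b|^2 = (-11)^2 + 10^2 + 24^2
= 121 + 100 + 576
= 797


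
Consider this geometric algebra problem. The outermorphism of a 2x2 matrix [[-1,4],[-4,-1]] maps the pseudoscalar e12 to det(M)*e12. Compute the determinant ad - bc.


The outermorphism of a linear map f sends e1^e2 to f(e1)^f(e2).
f(e1) = -1*e1 - 4*e2
f(e2) = 4*e1 - 1*e2
f(e1) ^ f(e2) = (-1*e1 - 4*e2) ^ (4*e1 - 1*e2)
= (-1)*(-1)*e12 + (-4)*4*e21
= (1 - (-16))*e12
= 17*e12
Coefficient = 17


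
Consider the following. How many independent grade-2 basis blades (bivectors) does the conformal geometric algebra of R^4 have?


The conformal model of R^4 uses Cl(5,1) with m = 4 + 2 = 6 generators.
Number of grade-2 blades = C(m, 2) = C(6, 2)
= 6*5/2 = 15


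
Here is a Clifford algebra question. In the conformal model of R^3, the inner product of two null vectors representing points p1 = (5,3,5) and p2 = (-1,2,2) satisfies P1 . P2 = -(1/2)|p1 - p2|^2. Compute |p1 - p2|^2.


p1 - p2 = (6, 1, 3)
|p1 - p2|^2 = 6^2 + 1^2 + 3^2
= 36 + 1 + 9
= 46


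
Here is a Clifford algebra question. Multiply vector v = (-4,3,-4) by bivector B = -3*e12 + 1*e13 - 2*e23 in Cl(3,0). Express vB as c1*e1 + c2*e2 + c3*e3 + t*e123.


vB has grade-1 (vector) and grade-3 (trivector) parts: vB = (v _| B) + (v ^ B).
Vector part <vB>_1:
  e1: -v2*b12 - v3*b13 = -(3)*(-3) - (-4)*(1) = 13
  e2: v1*b12 - v3*b23 = (-4)*(-3) - (-4)*(-2) = 4
  e3: v1*b13 + v2*b23 = (-4)*(1) + (3)*(-2) = -10
Trivector part <vB>_3:
  e123: v1*b23 - v2*b13 + v3*b12 = (-4)*(-2) - (3)*(1) + (-4)*(-3) = 17
vB = 13*e1 + 4*e2 - 10*e3 + 17*e123


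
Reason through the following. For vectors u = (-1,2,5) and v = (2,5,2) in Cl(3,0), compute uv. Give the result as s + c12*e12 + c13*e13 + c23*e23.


In Cl(3,0): e_i^2 = 1, e_ie_j = -e_je_i for i != j.
Scalar part = u . v = (-1)*2 + 2*5 + 5*2
= -2 + 10 + 10 = 18
e12 coeff = (-1)*5 - 2*2 = -5 - 4 = -9
e13 coeff = (-1)*2 - 5*2 = -2 - 10 = -12
e23 coeff = 2*2 - 5*5 = 4 - 25 = -21
uv = 18 - 9*e12 - 12*e13 - 21*e23


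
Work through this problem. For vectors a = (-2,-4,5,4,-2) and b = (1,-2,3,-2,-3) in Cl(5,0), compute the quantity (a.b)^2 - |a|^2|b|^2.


a . b = (-2)*1 + (-4)*(-2) + 5*3 + 4*(-2) + (-2)*(-3)
= -2 + 8 + 15 + (-8) + 6 = 19
|a|^2 = (-2)^2 + (-4)^2 + 5^2 + 4^2 + (-2)^2 = 65
|b|^2 = 1^2 + (-2)^2 + 3^2 + (-2)^2 + (-3)^2 = 27
(a.b)^2 = 19^2 = 361
|a|^2 * |b|^2 = 65 * 27 = 1755
Result = 361 - 1755 = -1394


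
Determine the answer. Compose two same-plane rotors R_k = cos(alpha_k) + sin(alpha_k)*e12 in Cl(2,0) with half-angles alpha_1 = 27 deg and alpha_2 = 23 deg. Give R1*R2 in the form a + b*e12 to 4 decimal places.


Same-plane rotors commute and their half-angles add:
R1*R2 = cos(a1 + a2) + sin(a1 + a2)*e12.
a1 + a2 = 27 + 23 = 50 deg
cos(50 deg) = 0.6428
sin(50 deg) = 0.7660
R1*R2 = 0.6428 + 0.7660*e12


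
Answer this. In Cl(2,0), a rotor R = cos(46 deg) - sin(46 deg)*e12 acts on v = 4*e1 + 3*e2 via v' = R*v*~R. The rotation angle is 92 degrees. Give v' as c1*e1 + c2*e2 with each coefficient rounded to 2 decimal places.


Rotor R = cos(46deg) - sin(46deg)*e12
Rotation angle theta = 2 * 46 = 92 degrees
v' = R*v*~R rotates v by theta.
cos(92deg) = -0.0349, sin(92deg) = 0.9994
v'_1 = 4*cos(92deg) - 3*sin(92deg)
= 4*(-0.0349) - 3*0.9994
= -3.14
v'_2 = 4*sin(92deg) + 3*cos(92deg)
= 4*0.9994 + 3*(-0.0349)
= 3.89
v' = -3.14*e1 + 3.89*e2


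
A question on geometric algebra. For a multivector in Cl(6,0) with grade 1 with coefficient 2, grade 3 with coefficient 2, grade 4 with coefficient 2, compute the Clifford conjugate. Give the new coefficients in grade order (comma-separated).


Clifford conjugate sign for grade k: (-1)^(k(k+1)/2)
Grade 1: (-1)^(1*2/2) = (-1)^1 = -1, coeff 2 -> -2
Grade 3: (-1)^(3*4/2) = (-1)^6 = 1, coeff 2 -> 2
Grade 4: (-1)^(4*5/2) = (-1)^10 = 1, coeff 2 -> 2
Conjugated coefficients: -2, 2, 2


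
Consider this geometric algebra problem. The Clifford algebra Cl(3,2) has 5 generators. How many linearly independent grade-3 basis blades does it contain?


Number of grade-k basis blades in Cl(p,q) with n = p + q is C(n, k).
n = 3 + 2 = 5
C(5, 3) = 5! / (3! * 2!)
= 120 / (6 * 2)
= 10


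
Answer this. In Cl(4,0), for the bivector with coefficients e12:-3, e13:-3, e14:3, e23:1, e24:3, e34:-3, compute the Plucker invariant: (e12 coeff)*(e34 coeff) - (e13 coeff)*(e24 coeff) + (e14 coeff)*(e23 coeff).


Plucker relation: af - be + cd
a*f = (-3)*(-3) = 9
b*e = (-3)*3 = -9
c*d = 3*1 = 3
af - be + cd = 9 - (-9) + 3
= 21


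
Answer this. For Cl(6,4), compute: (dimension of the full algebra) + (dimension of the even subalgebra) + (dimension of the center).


n = 6 + 4 = 10
Total dim = 2^10 = 1024
Even subalgebra dim = 2^9 = 512
n is even, so center dim = 1
Sum = 1024 + 512 + 1 = 1537


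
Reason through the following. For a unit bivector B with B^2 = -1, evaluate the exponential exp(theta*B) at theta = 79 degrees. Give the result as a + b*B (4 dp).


For a unit bivector B with B^2 = -1, the exponential series gives
e^(theta*B) = cos(theta) + sin(theta)*B (the GA analogue of Euler's formula).
theta = 79 degrees = 1.37881 rad
cos(79 deg) = 0.1908
sin(79 deg) = 0.9816
exp(theta*B) = 0.1908 + 0.9816*B


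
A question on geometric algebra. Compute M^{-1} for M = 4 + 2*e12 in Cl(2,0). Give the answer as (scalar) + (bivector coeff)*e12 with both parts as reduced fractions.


M = 4 + 2*e12, where e12^2 = -1.
Since M commutes with its reverse ~M = a - b*e12, M * ~M = a^2 - b^2*e12^2 = a^2 + b^2.
So M^{-1} = ~M / (a^2 + b^2) = (a - b*e12)/(a^2 + b^2).
a^2 + b^2 = 16 + 4 = 20
Scalar part = 4/20 = 1/5
Bivector coeff = -2/20 = -1/10
M^{-1} = 1/5 - 1/10*e12


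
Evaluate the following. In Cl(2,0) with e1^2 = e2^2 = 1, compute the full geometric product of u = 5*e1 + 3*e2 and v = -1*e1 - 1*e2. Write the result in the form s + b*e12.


Expand: (5*e1 + 3*e2)(-1*e1 - 1*e2)
= 5*(-1)*e1e1 + 5*(-1)*e1e2 + 3*(-1)*e2e1 + 3*(-1)*e2e2
Using e1^2 = e2^2 = 1, e2e1 = -e1e2:
Scalar part s = 5*(-1) + 3*(-1) = -5 + (-3) = -8
Bivector part b = 5*(-1) - 3*(-1) = -5 - (-3) = -2
uv = -8 - 2*e12


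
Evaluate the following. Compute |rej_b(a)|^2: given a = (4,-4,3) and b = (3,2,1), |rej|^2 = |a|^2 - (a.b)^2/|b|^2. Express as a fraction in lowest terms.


|a|^2 = 4^2 + (-4)^2 + 3^2 = 41
|b|^2 = 3^2 + 2^2 + 1^2 = 14
a . b = 4*3 + (-4)*2 + 3*1 = 7
(a.b)^2 = 7^2 = 49
|rej|^2 = 41 - 49/14
= (574 - 49)/14
= 525/14
In lowest terms: 75/2


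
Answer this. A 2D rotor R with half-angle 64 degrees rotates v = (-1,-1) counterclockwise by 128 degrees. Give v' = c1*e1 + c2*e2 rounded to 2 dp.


Rotor R = cos(64deg) - sin(64deg)*e12
Rotation angle theta = 2 * 64 = 128 degrees
v' = R*v*~R rotates v by theta.
cos(128deg) = -0.6157, sin(128deg) = 0.7880
v'_1 = -1*cos(128deg) - (-1)*sin(128deg)
= -1*(-0.6157) - (-1)*0.7880
= 1.40
v'_2 = -1*sin(128deg) + (-1)*cos(128deg)
= -1*0.7880 + (-1)*(-0.6157)
= -0.17
v' = 1.40*e1 - 0.17*e2


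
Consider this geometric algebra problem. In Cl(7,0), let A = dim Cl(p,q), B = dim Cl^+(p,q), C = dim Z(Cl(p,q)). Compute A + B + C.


n = 7 + 0 = 7
Total dim = 2^7 = 128
Even subalgebra dim = 2^6 = 64
n is odd, so center dim = 2
Sum = 128 + 64 + 2 = 194


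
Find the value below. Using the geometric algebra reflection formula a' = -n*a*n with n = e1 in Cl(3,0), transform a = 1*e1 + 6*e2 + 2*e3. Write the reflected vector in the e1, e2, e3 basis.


Reflection formula: a' = -n*a*n, with n = e1 (unit vector, n^2 = 1).
For reflection through hyperplane perp to e1:
The component along e1 flips sign, others stay.
a = (1, 6, 2)
a' = (-1, 6, 2)
a' = -1*e1 + 6*e2 + 2*e3


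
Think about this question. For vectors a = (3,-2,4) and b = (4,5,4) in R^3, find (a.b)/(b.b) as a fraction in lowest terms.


Projection coefficient = (a . b) / (b . b)
a . b = 3*4 + (-2)*5 + 4*4
= 12 + (-10) + 16 = 18
b . b = 4^2 + 5^2 + 4^2
= 16 + 25 + 16 = 57
Coefficient = 18/57
In lowest terms: 6/19


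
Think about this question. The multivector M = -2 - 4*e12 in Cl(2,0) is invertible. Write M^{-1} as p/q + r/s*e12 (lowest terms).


M = -2 - 4*e12, where e12^2 = -1.
Since M commutes with its reverse ~M = a - b*e12, M * ~M = a^2 - b^2*e12^2 = a^2 + b^2.
So M^{-1} = ~M / (a^2 + b^2) = (a - b*e12)/(a^2 + b^2).
a^2 + b^2 = 4 + 16 = 20
Scalar part = -2/20 = -1/10
Bivector coeff = 4/20 = 1/5
M^{-1} = -1/10 + 1/5*e12


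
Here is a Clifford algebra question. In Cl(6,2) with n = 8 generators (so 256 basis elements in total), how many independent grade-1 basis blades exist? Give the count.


Number of grade-k basis blades in Cl(p,q) with n = p + q is C(n, k).
n = 6 + 2 = 8
C(8, 1) = 8! / (1! * 7!)
= 40320 / (1 * 5040)
= 8


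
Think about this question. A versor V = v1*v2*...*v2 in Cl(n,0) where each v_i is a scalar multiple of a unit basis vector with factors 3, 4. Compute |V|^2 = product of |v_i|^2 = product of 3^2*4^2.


Each vector v_i has |v_i|^2 = s_i^2
Squared scales: 3^2 = 9, 4^2 = 16
|V|^2 = 9 * 16
= 144


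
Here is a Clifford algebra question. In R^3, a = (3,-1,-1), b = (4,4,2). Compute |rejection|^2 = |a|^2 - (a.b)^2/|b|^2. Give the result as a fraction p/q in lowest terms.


|a|^2 = 3^2 + (-1)^2 + (-1)^2 = 11
|b|^2 = 4^2 + 4^2 + 2^2 = 36
a . b = 3*4 + (-1)*4 + (-1)*2 = 6
(a.b)^2 = 6^2 = 36
|rej|^2 = 11 - 36/36
= (396 - 36)/36
= 360/36
In lowest terms: 10/1


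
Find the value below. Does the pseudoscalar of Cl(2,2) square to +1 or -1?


The pseudoscalar I = e1...e_n (product of all n generators) of Cl(p,q) satisfies I^2 = (-1)^(q + n(n-1)/2).
p = 2, q = 2, n = p + q = 4
n(n-1)/2 = 4 * 3 / 2 = 6
Exponent = q + n(n-1)/2 = 2 + 6 = 8
I^2 = (-1)^8 = +1


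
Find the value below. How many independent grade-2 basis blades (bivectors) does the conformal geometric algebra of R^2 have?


The conformal model of R^2 uses Cl(3,1) with m = 2 + 2 = 4 generators.
Number of grade-2 blades = C(m, 2) = C(4, 2)
= 4*3/2 = 6


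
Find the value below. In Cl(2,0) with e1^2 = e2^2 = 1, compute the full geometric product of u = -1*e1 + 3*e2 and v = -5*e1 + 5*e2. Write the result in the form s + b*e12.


Expand: (-1*e1 + 3*e2)(-5*e1 + 5*e2)
= (-1)*(-5)*e1e1 + (-1)*5*e1e2 + 3*(-5)*e2e1 + 3*5*e2e2
Using e1^2 = e2^2 = 1, e2e1 = -e1e2:
Scalar part s = (-1)*(-5) + 3*5 = 5 + 15 = 20
Bivector part b = (-1)*5 - 3*(-5) = -5 - (-15) = 10
uv = 20 + 10*e12


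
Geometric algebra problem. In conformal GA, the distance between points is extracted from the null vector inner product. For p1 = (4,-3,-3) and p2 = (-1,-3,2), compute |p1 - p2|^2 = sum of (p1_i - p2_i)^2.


p1 - p2 = (5, 0, -5)
|p1 - p2|^2 = 5^2 + 0^2 + (-5)^2
= 25 + 0 + 25
= 50


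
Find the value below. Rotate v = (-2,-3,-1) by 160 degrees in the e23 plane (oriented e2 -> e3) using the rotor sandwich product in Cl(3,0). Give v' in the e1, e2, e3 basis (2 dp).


Rotor R = cos(80deg) - sin(80deg)*e23
Rotation angle theta = 2 * 80 = 160 degrees in the e23 plane (e2 -> e3).
The component perpendicular to the plane (e1) is invariant: v'_1 = v1 = -2.00
cos(160deg) = -0.9397, sin(160deg) = 0.3420
v'_2 = v2*cos(theta) - v3*sin(theta) = -3*(-0.9397) - (-1)*0.3420 = 3.16
v'_3 = v2*sin(theta) + v3*cos(theta) = -3*0.3420 + (-1)*(-0.9397) = -0.09
v' = -2.00*e1 + 3.16*e2 - 0.09*e3


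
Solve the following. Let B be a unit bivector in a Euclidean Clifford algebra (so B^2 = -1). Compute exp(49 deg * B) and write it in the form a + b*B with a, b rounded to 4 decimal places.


For a unit bivector B with B^2 = -1, the exponential series gives
e^(theta*B) = cos(theta) + sin(theta)*B (the GA analogue of Euler's formula).
theta = 49 degrees = 0.855211 rad
cos(49 deg) = 0.6561
sin(49 deg) = 0.7547
exp(theta*B) = 0.6561 + 0.7547*B


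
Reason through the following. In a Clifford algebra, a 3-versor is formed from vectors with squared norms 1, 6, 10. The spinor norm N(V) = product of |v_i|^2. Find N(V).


Spinor norm N(V) = |v1|^2 * |v2|^2 * ... * |v3|^2
= 1 * 6 * 10
Running product: 1, 6, 60
N(V) = 60


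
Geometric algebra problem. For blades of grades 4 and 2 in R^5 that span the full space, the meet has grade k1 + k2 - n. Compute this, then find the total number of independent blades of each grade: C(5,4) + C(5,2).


Meet grade = grade(A) + grade(B) - n
= 4 + 2 - 5 = 1
C(5,4) = 5
C(5,2) = 10
dim_A + dim_B = 5 + 10 = 15


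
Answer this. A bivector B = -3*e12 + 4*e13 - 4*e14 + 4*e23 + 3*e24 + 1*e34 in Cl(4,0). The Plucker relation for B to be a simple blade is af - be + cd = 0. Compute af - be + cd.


Plucker relation: af - be + cd
a*f = (-3)*1 = -3
b*e = 4*3 = 12
c*d = (-4)*4 = -16
af - be + cd = -3 - 12 + (-16)
= -31


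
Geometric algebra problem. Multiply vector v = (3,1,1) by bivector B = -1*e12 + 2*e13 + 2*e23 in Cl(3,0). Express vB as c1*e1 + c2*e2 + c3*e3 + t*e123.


vB has grade-1 (vector) and grade-3 (trivector) parts: vB = (v _| B) + (v ^ B).
Vector part <vB>_1:
  e1: -v2*b12 - v3*b13 = -(1)*(-1) - (1)*(2) = -1
  e2: v1*b12 - v3*b23 = (3)*(-1) - (1)*(2) = -5
  e3: v1*b13 + v2*b23 = (3)*(2) + (1)*(2) = 8
Trivector part <vB>_3:
  e123: v1*b23 - v2*b13 + v3*b12 = (3)*(2) - (1)*(2) + (1)*(-1) = 3
vB = -1*e1 - 5*e2 + 8*e3 + 3*e123


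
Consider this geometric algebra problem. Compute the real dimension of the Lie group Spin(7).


Spin(n) double-covers SO(n); both have Lie algebra so(n) of dimension n(n-1)/2.
n = 7
n(n-1) = 7 * 6 = 42
dim Spin(7) = 42/2 = 21


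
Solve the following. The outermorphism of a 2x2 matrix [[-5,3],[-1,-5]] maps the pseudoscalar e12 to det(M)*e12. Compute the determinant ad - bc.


The outermorphism of a linear map f sends e1^e2 to f(e1)^f(e2).
f(e1) = -5*e1 - 1*e2
f(e2) = 3*e1 - 5*e2
f(e1) ^ f(e2) = (-5*e1 - 1*e2) ^ (3*e1 - 5*e2)
= (-5)*(-5)*e12 + (-1)*3*e21
= (25 - (-3))*e12
= 28*e12
Coefficient = 28


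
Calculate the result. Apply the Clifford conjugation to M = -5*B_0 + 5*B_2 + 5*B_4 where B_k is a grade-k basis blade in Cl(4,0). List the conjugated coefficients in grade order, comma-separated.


Clifford conjugate sign for grade k: (-1)^(k(k+1)/2)
Grade 0: (-1)^(0*1/2) = (-1)^0 = 1, coeff -5 -> -5
Grade 2: (-1)^(2*3/2) = (-1)^3 = -1, coeff 5 -> -5
Grade 4: (-1)^(4*5/2) = (-1)^10 = 1, coeff 5 -> 5
Conjugated coefficients: -5, -5, 5


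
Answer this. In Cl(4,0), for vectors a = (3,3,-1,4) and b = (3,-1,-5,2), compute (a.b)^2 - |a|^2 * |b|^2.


a . b = 3*3 + 3*(-1) + (-1)*(-5) + 4*2
= 9 + (-3) + 5 + 8 = 19
|a|^2 = 3^2 + 3^2 + (-1)^2 + 4^2 = 35
|b|^2 = 3^2 + (-1)^2 + (-5)^2 + 2^2 = 39
(a.b)^2 = 19^2 = 361
|a|^2 * |b|^2 = 35 * 39 = 1365
Result = 361 - 1365 = -1004


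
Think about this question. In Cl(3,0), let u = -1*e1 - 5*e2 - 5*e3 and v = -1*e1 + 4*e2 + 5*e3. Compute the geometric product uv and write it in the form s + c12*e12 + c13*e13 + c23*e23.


In Cl(3,0): e_i^2 = 1, e_ie_j = -e_je_i for i != j.
Scalar part = u . v = (-1)*(-1) + (-5)*4 + (-5)*5
= 1 + (-20) + (-25) = -44
e12 coeff = (-1)*4 - (-5)*(-1) = -4 - 5 = -9
e13 coeff = (-1)*5 - (-5)*(-1) = -5 - 5 = -10
e23 coeff = (-5)*5 - (-5)*4 = -25 - (-20) = -5
uv = -44 - 9*e12 - 10*e13 - 5*e23


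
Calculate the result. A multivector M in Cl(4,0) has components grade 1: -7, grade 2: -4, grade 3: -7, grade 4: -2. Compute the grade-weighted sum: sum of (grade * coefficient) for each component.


Grade-weighted sum = sum of grade_k * coefficient_k
1*(-7) = -7
2*(-4) = -8
3*(-7) = -21
4*(-2) = -8
Total = -7 + (-8) + (-21) + (-8) = -44


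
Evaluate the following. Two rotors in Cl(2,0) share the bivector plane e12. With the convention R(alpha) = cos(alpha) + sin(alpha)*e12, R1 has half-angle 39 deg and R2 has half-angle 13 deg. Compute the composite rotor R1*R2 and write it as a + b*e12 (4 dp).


Same-plane rotors commute and their half-angles add:
R1*R2 = cos(a1 + a2) + sin(a1 + a2)*e12.
a1 + a2 = 39 + 13 = 52 deg
cos(52 deg) = 0.6157
sin(52 deg) = 0.7880
R1*R2 = 0.6157 + 0.7880*e12


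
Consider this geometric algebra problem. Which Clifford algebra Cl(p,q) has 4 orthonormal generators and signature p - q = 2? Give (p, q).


We need p + q = 4 and p - q = 2.
Adding: 2p = 4 + 2 = 6, so p = 3.
Then q = 4 - 3 = 1.
(p, q) = (3, 1)


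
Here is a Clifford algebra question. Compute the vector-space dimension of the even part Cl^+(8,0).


Even subalgebra dimension = 2^(n-1)
n = 8 + 0 = 8
2^(8 - 1) = 2^7 = 128
Verification: sum of C(8,k) for even k = 1 + 28 + 70 + 28 + 1 = 128
Result = 128


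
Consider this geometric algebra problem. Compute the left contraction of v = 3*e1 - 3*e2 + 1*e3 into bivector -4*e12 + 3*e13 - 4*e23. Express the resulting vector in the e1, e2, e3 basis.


Left contraction v _| B = <vB>_1 (grade-1 part of the geometric product vB).
Using e1_|e12 = e2, e2_|e12 = -e1, e1_|e13 = e3, e3_|e13 = -e1, e2_|e23 = e3, e3_|e23 = -e2:
e1 coeff: -v2*b12 - v3*b13 = -(-3)*(-4) - (1)*(3) = -15
e2 coeff: v1*b12 - v3*b23 = (3)*(-4) - (1)*(-4) = -8
e3 coeff: v1*b13 + v2*b23 = (3)*(3) + (-3)*(-4) = 21
v _| B = -15*e1 - 8*e2 + 21*e3


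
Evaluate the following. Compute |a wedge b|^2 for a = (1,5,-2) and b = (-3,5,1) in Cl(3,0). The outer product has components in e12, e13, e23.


a wedge b = (a1*b2 - a2*b1)*e12 + (a1*b3 - a3*b1)*e13 + (a2*b3 - a3*b2)*e23
e12 coeff: 1*5 - 5*(-3) = 5 - (-15) = 20
e13 coeff: 1*1 - (-2)*(-3) = 1 - 6 = -5
e23 coeff: 5*1 - (-2)*5 = 5 - (-10) = 15
|a wedge b|^2 = 20^2 + (-5)^2 + 15^2
= 400 + 25 + 225
= 650


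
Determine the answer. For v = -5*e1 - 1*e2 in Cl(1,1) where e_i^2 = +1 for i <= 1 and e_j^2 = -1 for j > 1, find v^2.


v^2 = sum of c_i^2 * e_i^2
Positive signature terms (e_i^2 = +1): (-5)^2 = 25
Negative signature terms (e_j^2 = -1): (-1)^2 = 1
v^2 = 25 - 1 = 24
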